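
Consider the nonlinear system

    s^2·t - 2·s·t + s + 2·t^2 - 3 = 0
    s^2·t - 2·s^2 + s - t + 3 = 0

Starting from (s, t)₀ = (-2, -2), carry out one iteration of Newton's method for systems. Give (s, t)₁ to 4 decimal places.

At (-2, -2): F = (-13.0000, -13.0000).
Jacobian J = [[2·s·t - 2·t + 1, s^2 - 2·s + 4·t], [2·s·t - 4·s + 1, s^2 - 1]].
At the point, J = [[13.0000, 0.0000], [17.0000, 3.0000]] (det J = 39.0000).
Solving J·Δ = −F gives Δ = (1.0000, -1.3333).
Then the next iterate is (s, t)₁ = (-1.0000, -3.3333).

(-1.0000, -3.3333)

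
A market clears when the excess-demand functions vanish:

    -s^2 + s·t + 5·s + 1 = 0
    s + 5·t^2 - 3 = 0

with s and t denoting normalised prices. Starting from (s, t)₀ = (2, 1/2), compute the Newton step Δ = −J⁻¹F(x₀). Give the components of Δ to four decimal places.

At (2, 1/2): F = (8.0000, 0.2500).
Jacobian J = [[-2·s + t + 5, s], [1, 10·t]].
At the point, J = [[1.5000, 2.0000], [1.0000, 5.0000]] (det J = 5.5000).
Solving J·Δ = −F gives Δ = (-7.1818, 1.3864).

(-7.1818, 1.3864)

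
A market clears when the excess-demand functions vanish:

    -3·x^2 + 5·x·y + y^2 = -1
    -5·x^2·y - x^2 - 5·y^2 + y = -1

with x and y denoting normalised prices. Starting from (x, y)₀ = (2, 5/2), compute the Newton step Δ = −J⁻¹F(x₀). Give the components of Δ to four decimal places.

(-0.4254, -1.3358)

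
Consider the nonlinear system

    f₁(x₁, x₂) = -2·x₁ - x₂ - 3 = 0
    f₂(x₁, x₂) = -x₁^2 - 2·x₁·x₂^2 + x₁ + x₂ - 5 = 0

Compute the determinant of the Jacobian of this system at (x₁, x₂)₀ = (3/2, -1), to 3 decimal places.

J = [[-2, -1], [-2·x₁ - 2·x₂^2 + 1, -4·x₁·x₂ + 1]].
At the point, J = [[-2.000, -1.000], [-4.000, 7.000]].
det J = -18.000.

-18.000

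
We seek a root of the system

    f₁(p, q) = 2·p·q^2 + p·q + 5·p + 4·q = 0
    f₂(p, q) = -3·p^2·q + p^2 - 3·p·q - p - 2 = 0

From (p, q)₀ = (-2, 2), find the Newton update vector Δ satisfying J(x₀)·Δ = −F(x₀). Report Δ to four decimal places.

At (-2, 2): F = (-22.0000, -8.0000).
Jacobian J = [[2·q^2 + q + 5, 4·p·q + p + 4], [-6·p·q + 2·p - 3·q - 1, -3·p^2 - 3·p]].
At the point, J = [[15.0000, -14.0000], [13.0000, -6.0000]] (det J = 92.0000).
Solving J·Δ = −F gives Δ = (-0.2174, -1.8043).

(-0.2174, -1.8043)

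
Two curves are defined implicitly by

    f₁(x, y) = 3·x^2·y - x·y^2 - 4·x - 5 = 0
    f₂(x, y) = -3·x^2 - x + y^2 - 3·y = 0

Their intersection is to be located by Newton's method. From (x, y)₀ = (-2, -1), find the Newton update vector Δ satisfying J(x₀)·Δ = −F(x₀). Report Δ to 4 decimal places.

(0.6748, 0.2846)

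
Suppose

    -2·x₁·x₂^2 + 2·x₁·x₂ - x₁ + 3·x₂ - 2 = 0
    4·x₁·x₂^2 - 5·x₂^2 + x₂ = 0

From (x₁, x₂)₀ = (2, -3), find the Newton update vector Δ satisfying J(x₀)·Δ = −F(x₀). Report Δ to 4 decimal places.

At (2, -3): F = (-61.0000, 24.0000).
Jacobian J = [[-2·x₂^2 + 2·x₂ - 1, -4·x₁·x₂ + 2·x₁ + 3], [4·x₂^2, 8·x₁·x₂ - 10·x₂ + 1]].
At the point, J = [[-25.0000, 31.0000], [36.0000, -17.0000]] (det J = -691.0000).
Solving J·Δ = −F gives Δ = (0.4240, 2.3097).

(0.4240, 2.3097)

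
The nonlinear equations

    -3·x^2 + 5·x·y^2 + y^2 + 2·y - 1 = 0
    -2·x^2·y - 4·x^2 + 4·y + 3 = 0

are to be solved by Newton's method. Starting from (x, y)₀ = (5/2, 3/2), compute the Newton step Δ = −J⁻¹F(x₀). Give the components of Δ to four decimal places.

At (5/2, 3/2): F = (13.6250, -34.7500).
Jacobian J = [[-6·x + 5·y^2, 10·x·y + 2·y + 2], [-4·x·y - 8·x, -2·x^2 + 4]].
At the point, J = [[-3.7500, 42.5000], [-35.0000, -8.5000]] (det J = 1519.3750).
Solving J·Δ = −F gives Δ = (-0.8958, -0.3996).

(-0.8958, -0.3996)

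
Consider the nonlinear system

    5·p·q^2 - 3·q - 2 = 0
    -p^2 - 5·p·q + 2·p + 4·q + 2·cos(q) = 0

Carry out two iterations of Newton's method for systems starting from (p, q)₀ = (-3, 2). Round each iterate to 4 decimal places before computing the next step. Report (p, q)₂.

(-1.9836, 0.3194)

At (-3, 2): F = (-68.0000, 22.167706).
Jacobian J = [[5·q^2, 10·p·q - 3], [-2·p - 5·q + 2, -5·p - 2·sin(q) + 4]].
At the point, J = [[20.0000, -63.0000], [-2.0000, 17.181405]] (det J = 217.628103).
Solving J·Δ = −F gives Δ = (-1.0487, -1.4123).
Then the next iterate is (p, q)₁ = (-4.0487, 0.5877).
Round to (-4.0487, 0.5877) and repeat: F = (-10.755029, -8.577031), J = [[1.726956, -26.794210], [7.1589, 23.134603]].
Δ = (2.0651, -0.2683), so (p, q)₂ = (-1.9836, 0.3194).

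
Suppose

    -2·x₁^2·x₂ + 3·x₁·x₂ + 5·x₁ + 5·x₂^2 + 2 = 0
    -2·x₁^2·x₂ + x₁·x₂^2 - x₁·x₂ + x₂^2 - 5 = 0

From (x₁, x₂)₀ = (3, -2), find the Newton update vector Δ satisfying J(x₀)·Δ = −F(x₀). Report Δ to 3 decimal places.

At (3, -2): F = (55.000, 53.000).
Jacobian J = [[-4·x₁·x₂ + 3·x₂ + 5, -2·x₁^2 + 3·x₁ + 10·x₂], [-4·x₁·x₂ + x₂^2 - x₂, -2·x₁^2 + 2·x₁·x₂ - x₁ + 2·x₂]].
At the point, J = [[23.000, -29.000], [30.000, -37.000]] (det J = 19.000).
Solving J·Δ = −F gives Δ = (26.211, 22.684).

(26.211, 22.684)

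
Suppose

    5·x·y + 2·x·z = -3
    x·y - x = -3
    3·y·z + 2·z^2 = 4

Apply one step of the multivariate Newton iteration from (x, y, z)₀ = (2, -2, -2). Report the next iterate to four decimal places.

(-3.0909, -8.1364, 1.7727)

At (2, -2, -2): F = (-25.0000, -3.0000, 16.0000).
Jacobian J = [[5·y + 2·z, 5·x, 2·x], [y - 1, x, 0], [0, 3·z, 3·y + 4·z]].
At the point, J = [[-14.0000, 10.0000, 4.0000], [-3.0000, 2.0000, 0.0000], [0.0000, -6.0000, -14.0000]] (det J = 44.0000).
Solving J·Δ = −F gives Δ = (-5.0909, -6.1364, 3.7727).
Then the next iterate is (x, y, z)₁ = (-3.0909, -8.1364, 1.7727).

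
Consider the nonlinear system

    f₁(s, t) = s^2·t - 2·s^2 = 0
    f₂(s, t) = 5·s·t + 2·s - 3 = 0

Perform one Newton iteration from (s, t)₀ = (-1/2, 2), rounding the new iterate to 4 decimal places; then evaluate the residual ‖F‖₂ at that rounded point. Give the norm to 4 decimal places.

0.0000

At (-1/2, 2): F = (0.0000, -9.0000).
Jacobian J = [[2·s·t - 4·s, s^2], [5·t + 2, 5·s]].
At the point, J = [[0.0000, 0.2500], [12.0000, -2.5000]] (det J = -3.0000).
Solving J·Δ = −F gives Δ = (0.7500, 0.0000).
Then the next iterate is (s, t)₁ = (0.2500, 2.0000).
Re-evaluating at (0.2500, 2.0000): F = (0.0000, 0.0000), so ‖F‖₂ = 0.0000.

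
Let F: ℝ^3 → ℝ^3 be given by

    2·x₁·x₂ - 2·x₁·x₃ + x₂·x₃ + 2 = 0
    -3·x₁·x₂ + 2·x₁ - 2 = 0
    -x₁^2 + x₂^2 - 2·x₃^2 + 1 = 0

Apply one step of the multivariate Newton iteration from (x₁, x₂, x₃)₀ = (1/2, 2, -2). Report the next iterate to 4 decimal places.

At (1/2, 2, -2): F = (2.0000, -4.0000, -3.2500).
Jacobian J = [[2·x₂ - 2·x₃, 2·x₁ + x₃, -2·x₁ + x₂], [-3·x₂ + 2, -3·x₁, 0], [-2·x₁, 2·x₂, -4·x₃]].
At the point, J = [[8.0000, -1.0000, 1.0000], [-4.0000, -1.5000, 0.0000], [-1.0000, 4.0000, 8.0000]] (det J = -145.5000).
Solving J·Δ = −F gives Δ = (-0.5284, -1.2577, 0.9691).
Then the next iterate is (x₁, x₂, x₃)₁ = (-0.0284, 0.7423, -1.0309).

(-0.0284, 0.7423, -1.0309)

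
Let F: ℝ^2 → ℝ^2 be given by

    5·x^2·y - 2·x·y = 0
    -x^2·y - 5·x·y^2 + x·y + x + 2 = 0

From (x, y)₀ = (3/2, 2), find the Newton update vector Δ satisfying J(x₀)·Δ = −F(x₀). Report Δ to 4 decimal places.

(-0.4533, -0.5715)

At (3/2, 2): F = (16.5000, -28.0000).
Jacobian J = [[10·x·y - 2·y, 5·x^2 - 2·x], [-2·x·y - 5·y^2 + y + 1, -x^2 - 10·x·y + x]].
At the point, J = [[26.0000, 8.2500], [-23.0000, -30.7500]] (det J = -609.7500).
Solving J·Δ = −F gives Δ = (-0.4533, -0.5715).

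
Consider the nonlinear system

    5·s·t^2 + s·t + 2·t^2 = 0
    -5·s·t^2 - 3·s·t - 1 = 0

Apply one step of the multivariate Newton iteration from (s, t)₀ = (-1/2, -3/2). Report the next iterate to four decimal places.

(-0.5024, -1.1014)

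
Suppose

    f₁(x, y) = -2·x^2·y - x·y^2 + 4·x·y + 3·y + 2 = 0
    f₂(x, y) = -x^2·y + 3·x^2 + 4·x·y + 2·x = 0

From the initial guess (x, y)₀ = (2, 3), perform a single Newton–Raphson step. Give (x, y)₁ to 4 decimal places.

(-3.3333, 14.6667)

At (2, 3): F = (-7.0000, 28.0000).
Jacobian J = [[-4·x·y - y^2 + 4·y, -2·x^2 - 2·x·y + 4·x + 3], [-2·x·y + 6·x + 4·y + 2, -x^2 + 4·x]].
At the point, J = [[-21.0000, -9.0000], [14.0000, 4.0000]] (det J = 42.0000).
Solving J·Δ = −F gives Δ = (-5.3333, 11.6667).
Then the next iterate is (x, y)₁ = (-3.3333, 14.6667).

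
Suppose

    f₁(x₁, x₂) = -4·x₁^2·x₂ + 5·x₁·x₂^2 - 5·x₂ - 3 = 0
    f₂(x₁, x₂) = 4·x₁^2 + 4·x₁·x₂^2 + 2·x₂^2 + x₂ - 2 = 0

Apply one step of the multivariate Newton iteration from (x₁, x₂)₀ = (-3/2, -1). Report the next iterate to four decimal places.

(-0.9636, -0.7455)

At (-3/2, -1): F = (3.5000, 2.0000).
Jacobian J = [[-8·x₁·x₂ + 5·x₂^2, -4·x₁^2 + 10·x₁·x₂ - 5], [8·x₁ + 4·x₂^2, 8·x₁·x₂ + 4·x₂ + 1]].
At the point, J = [[-7.0000, 1.0000], [-8.0000, 9.0000]] (det J = -55.0000).
Solving J·Δ = −F gives Δ = (0.5364, 0.2545).
Then the next iterate is (x₁, x₂)₁ = (-0.9636, -0.7455).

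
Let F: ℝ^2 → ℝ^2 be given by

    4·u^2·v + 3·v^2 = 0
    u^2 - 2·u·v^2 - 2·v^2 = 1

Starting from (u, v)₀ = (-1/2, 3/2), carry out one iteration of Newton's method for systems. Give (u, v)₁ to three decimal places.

(-0.572, 0.632)

At (-1/2, 3/2): F = (8.250, -3.000).
Jacobian J = [[8·u·v, 4·u^2 + 6·v], [2·u - 2·v^2, -4·u·v - 4·v]].
At the point, J = [[-6.000, 10.000], [-5.500, -3.000]] (det J = 73.000).
Solving J·Δ = −F gives Δ = (-0.072, -0.868).
Then the next iterate is (u, v)₁ = (-0.572, 0.632).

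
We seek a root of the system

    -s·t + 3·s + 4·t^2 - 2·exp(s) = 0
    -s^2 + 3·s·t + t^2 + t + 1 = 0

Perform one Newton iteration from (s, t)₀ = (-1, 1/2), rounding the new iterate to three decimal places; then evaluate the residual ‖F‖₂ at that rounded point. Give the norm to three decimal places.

0.459

At (-1, 1/2): F = (-2.23576, -0.750).
Jacobian J = [[-t - 2·exp(s) + 3, -s + 8·t], [-2·s + 3·t, 3·s + 2·t + 1]].
At the point, J = [[1.76424, 5.000], [3.500, -1.000]] (det J = -19.26424).
Solving J·Δ = −F gives Δ = (0.311, 0.338).
Then the next iterate is (s, t)₁ = (-0.689, 0.838).
Re-evaluating at (-0.689, 0.838): F = (0.31520, 0.33338), so ‖F‖₂ = 0.459.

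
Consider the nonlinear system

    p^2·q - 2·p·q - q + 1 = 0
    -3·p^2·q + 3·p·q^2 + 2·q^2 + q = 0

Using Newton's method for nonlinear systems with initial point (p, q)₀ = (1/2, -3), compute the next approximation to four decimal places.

At (1/2, -3): F = (6.2500, 30.7500).
Jacobian J = [[2·p·q - 2·q, p^2 - 2·p - 1], [-6·p·q + 3·q^2, -3·p^2 + 6·p·q + 4·q + 1]].
At the point, J = [[3.0000, -1.7500], [36.0000, -20.7500]] (det J = 0.7500).
Solving J·Δ = −F gives Δ = (101.1667, 177.0000).
Then the next iterate is (p, q)₁ = (101.6667, 174.0000).

(101.6667, 174.0000)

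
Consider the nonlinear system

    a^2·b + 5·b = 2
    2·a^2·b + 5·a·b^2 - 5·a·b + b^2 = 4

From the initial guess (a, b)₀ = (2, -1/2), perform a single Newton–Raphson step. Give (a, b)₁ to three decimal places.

At (2, -1/2): F = (-6.500, -0.250).
Jacobian J = [[2·a·b, a^2 + 5], [4·a·b + 5·b^2 - 5·b, 2·a^2 + 10·a·b - 5·a + 2·b]].
At the point, J = [[-2.000, 9.000], [-0.250, -13.000]] (det J = 28.250).
Solving J·Δ = −F gives Δ = (-3.071, 0.040).
Then the next iterate is (a, b)₁ = (-1.071, -0.460).

(-1.071, -0.460)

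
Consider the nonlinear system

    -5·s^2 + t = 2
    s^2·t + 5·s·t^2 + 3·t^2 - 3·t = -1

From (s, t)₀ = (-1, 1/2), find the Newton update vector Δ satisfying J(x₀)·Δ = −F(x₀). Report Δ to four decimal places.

(0.6584, -0.0839)

At (-1, 1/2): F = (-6.5000, -0.5000).
Jacobian J = [[-10·s, 1], [2·s·t + 5·t^2, s^2 + 10·s·t + 6·t - 3]].
At the point, J = [[10.0000, 1.0000], [0.2500, -4.0000]] (det J = -40.2500).
Solving J·Δ = −F gives Δ = (0.6584, -0.0839).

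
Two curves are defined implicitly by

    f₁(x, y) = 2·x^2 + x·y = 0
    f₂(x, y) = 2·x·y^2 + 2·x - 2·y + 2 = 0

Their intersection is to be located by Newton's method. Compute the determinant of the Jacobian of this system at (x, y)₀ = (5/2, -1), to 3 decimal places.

-118.000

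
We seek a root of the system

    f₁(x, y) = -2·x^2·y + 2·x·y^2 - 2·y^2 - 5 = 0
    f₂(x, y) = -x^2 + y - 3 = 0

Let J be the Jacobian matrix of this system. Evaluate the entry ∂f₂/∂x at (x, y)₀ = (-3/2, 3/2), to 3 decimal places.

3.000

∂f₂/∂x = -2·x.
At (-3/2, 3/2) this is 3.000.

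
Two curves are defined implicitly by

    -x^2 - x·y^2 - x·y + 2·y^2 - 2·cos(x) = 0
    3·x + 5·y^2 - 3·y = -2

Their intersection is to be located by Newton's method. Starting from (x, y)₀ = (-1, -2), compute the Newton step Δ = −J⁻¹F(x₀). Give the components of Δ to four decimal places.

(-1.2949, 0.9181)

At (-1, -2): F = (7.919395, 25.0000).
Jacobian J = [[-2·x - y^2 - y + 2·sin(x), -2·x·y - x + 4·y], [3, 10·y - 3]].
At the point, J = [[-1.682942, -11.0000], [3.0000, -23.0000]] (det J = 71.707665).
Solving J·Δ = −F gives Δ = (-1.2949, 0.9181).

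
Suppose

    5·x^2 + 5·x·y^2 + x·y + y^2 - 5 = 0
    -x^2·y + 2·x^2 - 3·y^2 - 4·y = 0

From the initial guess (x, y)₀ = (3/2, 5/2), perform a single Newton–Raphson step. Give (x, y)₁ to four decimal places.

At (3/2, 5/2): F = (63.1250, -29.8750).
Jacobian J = [[10·x + 5·y^2 + y, 10·x·y + x + 2·y], [-2·x·y + 4·x, -x^2 - 6·y - 4]].
At the point, J = [[48.7500, 44.0000], [-1.5000, -21.2500]] (det J = -969.9375).
Solving J·Δ = −F gives Δ = (-0.0277, -1.4039).
Then the next iterate is (x, y)₁ = (1.4723, 1.0961).

(1.4723, 1.0961)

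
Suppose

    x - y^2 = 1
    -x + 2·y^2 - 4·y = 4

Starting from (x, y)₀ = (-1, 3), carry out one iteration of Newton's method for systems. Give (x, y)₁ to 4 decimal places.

(34.0000, 7.0000)

At (-1, 3): F = (-11.0000, 3.0000).
Jacobian J = [[1, -2·y], [-1, 4·y - 4]].
At the point, J = [[1.0000, -6.0000], [-1.0000, 8.0000]] (det J = 2.0000).
Solving J·Δ = −F gives Δ = (35.0000, 4.0000).
Then the next iterate is (x, y)₁ = (34.0000, 7.0000).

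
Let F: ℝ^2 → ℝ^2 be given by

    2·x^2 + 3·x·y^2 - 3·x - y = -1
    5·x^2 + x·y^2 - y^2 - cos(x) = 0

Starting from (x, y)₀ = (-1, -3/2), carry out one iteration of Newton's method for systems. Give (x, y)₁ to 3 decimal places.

(-1.072, -1.596)

At (-1, -3/2): F = (0.750, -0.04030).
Jacobian J = [[4·x + 3·y^2 - 3, 6·x·y - 1], [10·x + y^2 + sin(x), 2·x·y - 2·y]].
At the point, J = [[-0.250, 8.000], [-8.59147, 6.000]] (det J = 67.23177).
Solving J·Δ = −F gives Δ = (-0.072, -0.096).
Then the next iterate is (x, y)₁ = (-1.072, -1.596).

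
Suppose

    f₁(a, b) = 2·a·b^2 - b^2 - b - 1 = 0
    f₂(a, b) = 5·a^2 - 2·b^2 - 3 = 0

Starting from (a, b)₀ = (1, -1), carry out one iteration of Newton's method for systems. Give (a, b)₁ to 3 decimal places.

(0.895, -0.737)

At (1, -1): F = (1.000, 0.000).
Jacobian J = [[2·b^2, 4·a·b - 2·b - 1], [10·a, -4·b]].
At the point, J = [[2.000, -3.000], [10.000, 4.000]] (det J = 38.000).
Solving J·Δ = −F gives Δ = (-0.105, 0.263).
Then the next iterate is (a, b)₁ = (0.895, -0.737).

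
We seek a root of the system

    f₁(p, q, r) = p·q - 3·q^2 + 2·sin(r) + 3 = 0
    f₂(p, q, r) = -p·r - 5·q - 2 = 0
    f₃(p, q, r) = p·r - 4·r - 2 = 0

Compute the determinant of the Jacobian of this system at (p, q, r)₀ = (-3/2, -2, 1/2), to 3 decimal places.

-71.612

J = [[q, p - 6·q, 2·cos(r)], [-r, -5, -p], [r, 0, p - 4]].
At the point, J = [[-2.000, 10.500, 1.75517], [-0.500, -5.000, 1.500], [0.500, 0.000, -5.500]].
det J = -71.612.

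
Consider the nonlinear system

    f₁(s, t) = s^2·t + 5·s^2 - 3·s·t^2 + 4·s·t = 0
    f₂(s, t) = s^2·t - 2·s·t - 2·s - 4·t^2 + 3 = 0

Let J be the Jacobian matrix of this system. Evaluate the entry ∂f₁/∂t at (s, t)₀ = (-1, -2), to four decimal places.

-15.0000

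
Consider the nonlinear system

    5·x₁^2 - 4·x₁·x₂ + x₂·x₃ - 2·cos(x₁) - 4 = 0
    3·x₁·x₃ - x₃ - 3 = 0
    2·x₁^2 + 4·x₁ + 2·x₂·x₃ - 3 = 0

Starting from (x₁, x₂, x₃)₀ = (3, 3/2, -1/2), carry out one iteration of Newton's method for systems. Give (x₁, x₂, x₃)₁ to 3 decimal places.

At (3, 3/2, -1/2): F = (24.22998, -7.000, 25.500).
Jacobian J = [[10·x₁ - 4·x₂ + 2·sin(x₁), -4·x₁ + x₃, x₂], [3·x₃, 0, 3·x₁ - 1], [4·x₁ + 4, 2·x₃, 2·x₂]].
At the point, J = [[24.28224, -12.500, 1.500], [-1.500, 0.000, 8.000], [16.000, -1.000, 3.000]] (det J = -1459.74208).
Solving J·Δ = −F gives Δ = (-1.787, -1.468, 0.540).
Then the next iterate is (x₁, x₂, x₃)₁ = (1.213, 0.032, 0.040).

(1.213, 0.032, 0.040)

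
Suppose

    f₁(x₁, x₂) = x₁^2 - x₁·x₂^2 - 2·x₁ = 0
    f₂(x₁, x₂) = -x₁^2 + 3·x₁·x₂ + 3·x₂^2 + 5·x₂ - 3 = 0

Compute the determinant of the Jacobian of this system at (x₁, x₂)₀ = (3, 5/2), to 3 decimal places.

-42.750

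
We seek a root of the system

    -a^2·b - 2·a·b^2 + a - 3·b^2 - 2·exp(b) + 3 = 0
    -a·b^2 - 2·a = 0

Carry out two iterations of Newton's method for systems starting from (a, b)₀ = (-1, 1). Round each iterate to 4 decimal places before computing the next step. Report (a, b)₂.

(-0.0168, 0.3166)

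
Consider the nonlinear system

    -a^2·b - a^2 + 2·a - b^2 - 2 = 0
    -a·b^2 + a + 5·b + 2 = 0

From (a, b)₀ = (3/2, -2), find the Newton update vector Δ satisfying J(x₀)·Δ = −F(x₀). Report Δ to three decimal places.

(-0.226, 1.075)

At (3/2, -2): F = (-0.750, -12.500).
Jacobian J = [[-2·a·b - 2·a + 2, -a^2 - 2·b], [-b^2 + 1, -2·a·b + 5]].
At the point, J = [[5.000, 1.750], [-3.000, 11.000]] (det J = 60.250).
Solving J·Δ = −F gives Δ = (-0.226, 1.075).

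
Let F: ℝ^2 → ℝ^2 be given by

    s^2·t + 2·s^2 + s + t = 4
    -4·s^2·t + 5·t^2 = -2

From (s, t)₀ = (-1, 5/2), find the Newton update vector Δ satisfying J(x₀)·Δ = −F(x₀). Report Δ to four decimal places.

At (-1, 5/2): F = (2.0000, 23.2500).
Jacobian J = [[2·s·t + 4·s + 1, s^2 + 1], [-8·s·t, -4·s^2 + 10·t]].
At the point, J = [[-8.0000, 2.0000], [20.0000, 21.0000]] (det J = -208.0000).
Solving J·Δ = −F gives Δ = (-0.0216, -1.0865).

(-0.0216, -1.0865)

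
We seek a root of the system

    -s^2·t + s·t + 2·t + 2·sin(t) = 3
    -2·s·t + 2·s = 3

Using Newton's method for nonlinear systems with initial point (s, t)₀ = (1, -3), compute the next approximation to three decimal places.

(3.997, 11.490)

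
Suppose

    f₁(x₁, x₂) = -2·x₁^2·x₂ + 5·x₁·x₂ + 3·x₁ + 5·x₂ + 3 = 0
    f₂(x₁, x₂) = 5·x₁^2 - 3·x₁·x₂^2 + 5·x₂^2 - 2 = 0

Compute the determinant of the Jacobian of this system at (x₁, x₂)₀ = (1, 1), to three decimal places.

-40.000

J = [[-4·x₁·x₂ + 5·x₂ + 3, -2·x₁^2 + 5·x₁ + 5], [10·x₁ - 3·x₂^2, -6·x₁·x₂ + 10·x₂]].
At the point, J = [[4.000, 8.000], [7.000, 4.000]].
det J = -40.000.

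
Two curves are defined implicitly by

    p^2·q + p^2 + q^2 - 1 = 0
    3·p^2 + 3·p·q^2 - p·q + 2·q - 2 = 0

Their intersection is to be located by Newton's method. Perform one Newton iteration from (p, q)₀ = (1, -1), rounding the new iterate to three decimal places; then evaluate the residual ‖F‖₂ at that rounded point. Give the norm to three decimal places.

At (1, -1): F = (0.000, 3.000).
Jacobian J = [[2·p·q + 2·p, p^2 + 2·q], [6·p + 3·q^2 - q, 6·p·q - p + 2]].
At the point, J = [[0.000, -1.000], [10.000, -5.000]] (det J = 10.000).
Solving J·Δ = −F gives Δ = (-0.300, 0.000).
Then the next iterate is (p, q)₁ = (0.700, -1.000).
Re-evaluating at (0.700, -1.000): F = (0.000, 0.270), so ‖F‖₂ = 0.270.

0.270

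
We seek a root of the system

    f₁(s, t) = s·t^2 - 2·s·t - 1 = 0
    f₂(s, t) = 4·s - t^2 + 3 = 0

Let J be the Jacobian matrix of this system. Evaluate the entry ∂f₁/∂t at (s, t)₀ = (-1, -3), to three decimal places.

8.000

∂f₁/∂t = 2·s·t - 2·s.
At (-1, -3) this is 8.000.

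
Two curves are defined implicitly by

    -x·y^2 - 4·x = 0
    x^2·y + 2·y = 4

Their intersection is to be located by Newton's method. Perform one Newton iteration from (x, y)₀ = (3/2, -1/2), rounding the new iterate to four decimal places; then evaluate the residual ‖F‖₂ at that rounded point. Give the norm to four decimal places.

At (3/2, -1/2): F = (-6.3750, -6.1250).
Jacobian J = [[-y^2 - 4, -2·x·y], [2·x·y, x^2 + 2]].
At the point, J = [[-4.2500, 1.5000], [-1.5000, 4.2500]] (det J = -15.8125).
Solving J·Δ = −F gives Δ = (-1.1324, 1.0415).
Then the next iterate is (x, y)₁ = (0.3676, 0.5415).
Re-evaluating at (0.3676, 0.5415): F = (-1.578188, -2.843827), so ‖F‖₂ = 3.2524.

3.2524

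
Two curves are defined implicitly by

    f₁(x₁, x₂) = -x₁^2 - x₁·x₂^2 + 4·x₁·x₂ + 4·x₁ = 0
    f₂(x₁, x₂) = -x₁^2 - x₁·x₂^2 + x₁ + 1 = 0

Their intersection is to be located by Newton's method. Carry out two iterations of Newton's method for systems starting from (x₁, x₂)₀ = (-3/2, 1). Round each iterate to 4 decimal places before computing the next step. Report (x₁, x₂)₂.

(-0.4084, -1.3030)

At (-3/2, 1): F = (-12.7500, -1.2500).
Jacobian J = [[-2·x₁ - x₂^2 + 4·x₂ + 4, -2·x₁·x₂ + 4·x₁], [-2·x₁ - x₂^2 + 1, -2·x₁·x₂]].
At the point, J = [[10.0000, -3.0000], [3.0000, 3.0000]] (det J = 39.0000).
Solving J·Δ = −F gives Δ = (1.0769, -0.6603).
Then the next iterate is (x₁, x₂)₁ = (-0.4231, 0.3397).
Round to (-0.4231, 0.3397) and repeat: F = (-2.397498, 0.446710), J = [[6.089604, -1.404946], [1.730804, 0.287454]].
Δ = (0.0147, -1.6427), so (x₁, x₂)₂ = (-0.4084, -1.3030).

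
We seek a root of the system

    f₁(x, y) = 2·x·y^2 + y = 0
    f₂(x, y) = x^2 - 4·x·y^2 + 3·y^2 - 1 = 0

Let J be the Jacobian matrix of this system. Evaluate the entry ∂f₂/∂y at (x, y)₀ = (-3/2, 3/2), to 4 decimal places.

27.0000

∂f₂/∂y = -8·x·y + 6·y.
At (-3/2, 3/2) this is 27.0000.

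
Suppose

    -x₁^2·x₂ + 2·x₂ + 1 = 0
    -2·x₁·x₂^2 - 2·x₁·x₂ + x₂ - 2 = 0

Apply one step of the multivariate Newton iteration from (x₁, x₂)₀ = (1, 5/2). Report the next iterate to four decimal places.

(1.2966, 0.4828)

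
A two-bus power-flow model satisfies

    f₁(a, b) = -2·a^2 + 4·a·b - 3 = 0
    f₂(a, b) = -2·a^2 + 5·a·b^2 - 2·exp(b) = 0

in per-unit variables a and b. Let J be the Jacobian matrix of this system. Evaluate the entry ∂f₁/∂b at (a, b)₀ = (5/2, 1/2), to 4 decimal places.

∂f₁/∂b = 4·a.
At (5/2, 1/2) this is 10.0000.

10.0000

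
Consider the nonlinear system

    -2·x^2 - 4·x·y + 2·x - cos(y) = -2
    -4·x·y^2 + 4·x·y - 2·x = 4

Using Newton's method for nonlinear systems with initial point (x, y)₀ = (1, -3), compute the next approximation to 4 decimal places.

(-1.6884, -5.8721)

At (1, -3): F = (14.989992, -54.0000).
Jacobian J = [[-4·x - 4·y + 2, -4·x + sin(y)], [-4·y^2 + 4·y - 2, -8·x·y + 4·x]].
At the point, J = [[10.0000, -4.141120], [-50.0000, 28.0000]] (det J = 72.944000).
Solving J·Δ = −F gives Δ = (-2.6884, -2.8721).
Then the next iterate is (x, y)₁ = (-1.6884, -5.8721).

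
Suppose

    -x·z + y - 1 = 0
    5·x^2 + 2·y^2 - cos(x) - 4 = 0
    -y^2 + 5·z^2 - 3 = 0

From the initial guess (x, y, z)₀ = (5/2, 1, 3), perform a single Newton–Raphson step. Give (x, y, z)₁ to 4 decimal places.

(1.2587, 1.4312, 1.6621)

At (5/2, 1, 3): F = (-7.5000, 30.051144, 41.0000).
Jacobian J = [[-z, 1, -x], [10·x + sin(x), 4·y, 0], [0, -2·y, 10·z]].
At the point, J = [[-3.0000, 1.0000, -2.5000], [25.598472, 4.0000, 0.0000], [0.0000, -2.0000, 30.0000]] (det J = -999.961804).
Solving J·Δ = −F gives Δ = (-1.2413, 0.4312, -1.3379).
Then the next iterate is (x, y, z)₁ = (1.2587, 1.4312, 1.6621).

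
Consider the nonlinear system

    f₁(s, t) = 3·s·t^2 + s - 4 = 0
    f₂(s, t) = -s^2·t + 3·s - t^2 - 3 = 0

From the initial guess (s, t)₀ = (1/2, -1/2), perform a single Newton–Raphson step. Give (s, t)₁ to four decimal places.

(1.2286, -1.7333)

At (1/2, -1/2): F = (-3.1250, -1.6250).
Jacobian J = [[3·t^2 + 1, 6·s·t], [-2·s·t + 3, -s^2 - 2·t]].
At the point, J = [[1.7500, -1.5000], [3.5000, 0.7500]] (det J = 6.5625).
Solving J·Δ = −F gives Δ = (0.7286, -1.2333).
Then the next iterate is (s, t)₁ = (1.2286, -1.7333).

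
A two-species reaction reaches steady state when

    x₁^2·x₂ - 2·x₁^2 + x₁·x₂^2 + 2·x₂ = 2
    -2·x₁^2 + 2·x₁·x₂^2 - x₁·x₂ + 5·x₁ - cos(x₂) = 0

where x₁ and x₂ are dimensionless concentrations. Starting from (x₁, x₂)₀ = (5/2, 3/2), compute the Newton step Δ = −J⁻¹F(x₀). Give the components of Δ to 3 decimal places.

At (5/2, 3/2): F = (3.500, 7.42926).
Jacobian J = [[2·x₁·x₂ - 4·x₁ + x₂^2, x₁^2 + 2·x₁·x₂ + 2], [-4·x₁ + 2·x₂^2 - x₂ + 5, 4·x₁·x₂ - x₁ + sin(x₂)]].
At the point, J = [[-0.250, 15.750], [-2.000, 13.49749]] (det J = 28.12563).
Solving J·Δ = −F gives Δ = (2.481, -0.183).

(2.481, -0.183)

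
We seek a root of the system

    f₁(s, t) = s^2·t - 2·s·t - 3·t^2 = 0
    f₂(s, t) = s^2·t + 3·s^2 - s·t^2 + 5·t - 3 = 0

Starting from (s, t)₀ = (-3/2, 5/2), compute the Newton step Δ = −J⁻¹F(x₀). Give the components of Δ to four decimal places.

(0.5459, -1.2767)

At (-3/2, 5/2): F = (-5.6250, 31.2500).
Jacobian J = [[2·s·t - 2·t, s^2 - 2·s - 6·t], [2·s·t + 6·s - t^2, s^2 - 2·s·t + 5]].
At the point, J = [[-12.5000, -9.7500], [-22.7500, 14.7500]] (det J = -406.1875).
Solving J·Δ = −F gives Δ = (0.5459, -1.2767).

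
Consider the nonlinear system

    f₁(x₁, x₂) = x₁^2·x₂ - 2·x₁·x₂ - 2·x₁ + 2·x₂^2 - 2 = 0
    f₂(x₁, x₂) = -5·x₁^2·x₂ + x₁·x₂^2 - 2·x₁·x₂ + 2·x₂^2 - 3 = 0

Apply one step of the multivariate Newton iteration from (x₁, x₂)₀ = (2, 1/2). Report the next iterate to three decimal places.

(-1.325, 1.587)

At (2, 1/2): F = (-5.500, -14.000).
Jacobian J = [[2·x₁·x₂ - 2·x₂ - 2, x₁^2 - 2·x₁ + 4·x₂], [-10·x₁·x₂ + x₂^2 - 2·x₂, -5·x₁^2 + 2·x₁·x₂ - 2·x₁ + 4·x₂]].
At the point, J = [[-1.000, 2.000], [-10.750, -20.000]] (det J = 41.500).
Solving J·Δ = −F gives Δ = (-3.325, 1.087).
Then the next iterate is (x₁, x₂)₁ = (-1.325, 1.587).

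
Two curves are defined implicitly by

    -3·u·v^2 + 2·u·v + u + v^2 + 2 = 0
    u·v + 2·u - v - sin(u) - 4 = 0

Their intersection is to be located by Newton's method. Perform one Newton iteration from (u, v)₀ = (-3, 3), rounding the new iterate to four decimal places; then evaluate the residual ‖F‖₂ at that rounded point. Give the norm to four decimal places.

At (-3, 3): F = (71.0000, -21.858880).
Jacobian J = [[-3·v^2 + 2·v + 1, -6·u·v + 2·u + 2·v], [v - cos(u) + 2, u - 1]].
At the point, J = [[-20.0000, 54.0000], [5.989992, -4.0000]] (det J = -243.459595).
Solving J·Δ = −F gives Δ = (3.6818, 0.0488).
Then the next iterate is (u, v)₁ = (0.6818, 3.0488).
Re-evaluating at (0.6818, 3.0488): F = (-2.878039, -4.236720), so ‖F‖₂ = 5.1218.

5.1218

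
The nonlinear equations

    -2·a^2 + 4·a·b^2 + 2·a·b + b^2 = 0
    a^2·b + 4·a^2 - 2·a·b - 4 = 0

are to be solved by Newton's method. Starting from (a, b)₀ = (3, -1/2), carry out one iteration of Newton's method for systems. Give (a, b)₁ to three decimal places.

At (3, -1/2): F = (-17.750, 30.500).
Jacobian J = [[-4·a + 4·b^2 + 2·b, 8·a·b + 2·a + 2·b], [2·a·b + 8·a - 2·b, a^2 - 2·a]].
At the point, J = [[-12.000, -7.000], [22.000, 3.000]] (det J = 118.000).
Solving J·Δ = −F gives Δ = (-1.358, -0.208).
Then the next iterate is (a, b)₁ = (1.642, -0.708).

(1.642, -0.708)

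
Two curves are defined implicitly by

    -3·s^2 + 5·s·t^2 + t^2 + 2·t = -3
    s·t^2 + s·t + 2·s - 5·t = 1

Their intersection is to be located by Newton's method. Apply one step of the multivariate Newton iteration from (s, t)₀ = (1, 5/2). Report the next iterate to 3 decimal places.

(1.409, 0.849)

At (1, 5/2): F = (42.500, -2.750).
Jacobian J = [[-6·s + 5·t^2, 10·s·t + 2·t + 2], [t^2 + t + 2, 2·s·t + s - 5]].
At the point, J = [[25.250, 32.000], [10.750, 1.000]] (det J = -318.750).
Solving J·Δ = −F gives Δ = (0.409, -1.651).
Then the next iterate is (s, t)₁ = (1.409, 0.849).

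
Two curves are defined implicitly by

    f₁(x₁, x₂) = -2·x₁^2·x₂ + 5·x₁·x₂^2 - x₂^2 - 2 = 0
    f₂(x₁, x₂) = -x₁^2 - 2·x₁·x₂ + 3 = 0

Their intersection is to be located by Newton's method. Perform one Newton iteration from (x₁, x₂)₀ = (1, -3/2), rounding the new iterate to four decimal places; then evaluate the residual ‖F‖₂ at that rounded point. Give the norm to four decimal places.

34.9222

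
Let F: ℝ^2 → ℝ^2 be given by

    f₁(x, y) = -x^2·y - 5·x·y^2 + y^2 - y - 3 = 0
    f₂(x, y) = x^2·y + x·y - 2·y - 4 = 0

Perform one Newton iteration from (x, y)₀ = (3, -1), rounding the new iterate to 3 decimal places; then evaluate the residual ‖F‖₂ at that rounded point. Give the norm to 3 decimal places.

6.135

At (3, -1): F = (-7.000, -14.000).
Jacobian J = [[-2·x·y - 5·y^2, -x^2 - 10·x·y + 2·y - 1], [2·x·y + y, x^2 + x - 2]].
At the point, J = [[1.000, 18.000], [-7.000, 10.000]] (det J = 136.000).
Solving J·Δ = −F gives Δ = (-1.338, 0.463).
Then the next iterate is (x, y)₁ = (1.662, -0.537).
Re-evaluating at (1.662, -0.537): F = (-3.08765, -5.30182), so ‖F‖₂ = 6.135.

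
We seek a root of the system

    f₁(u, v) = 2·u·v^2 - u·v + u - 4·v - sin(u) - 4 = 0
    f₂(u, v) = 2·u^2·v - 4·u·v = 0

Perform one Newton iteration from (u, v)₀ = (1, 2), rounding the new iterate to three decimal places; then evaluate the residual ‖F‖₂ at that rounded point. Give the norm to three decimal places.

1.471

At (1, 2): F = (-5.84147, -4.000).
Jacobian J = [[2·v^2 - v - cos(u) + 1, 4·u·v - u - 4], [4·u·v - 4·v, 2·u^2 - 4·u]].
At the point, J = [[6.45970, 3.000], [0.000, -2.000]] (det J = -12.91940).
Solving J·Δ = −F gives Δ = (1.833, -2.000).
Then the next iterate is (u, v)₁ = (2.833, 0.000).
Re-evaluating at (2.833, 0.000): F = (-1.47072, 0.000), so ‖F‖₂ = 1.471.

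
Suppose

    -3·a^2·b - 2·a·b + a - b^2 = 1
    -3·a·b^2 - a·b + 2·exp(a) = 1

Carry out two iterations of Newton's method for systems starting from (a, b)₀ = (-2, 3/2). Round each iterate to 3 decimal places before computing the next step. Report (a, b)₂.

At (-2, 3/2): F = (-17.250, 15.77067).
Jacobian J = [[-6·a·b - 2·b + 1, -3·a^2 - 2·a - 2·b], [-3·b^2 - b + 2·exp(a), -6·a·b - a]].
At the point, J = [[16.000, -11.000], [-7.97933, 20.000]] (det J = 232.22738).
Solving J·Δ = −F gives Δ = (0.739, -0.494).
Then the next iterate is (a, b)₁ = (-1.261, 1.006).
Round to (-1.261, 1.006) and repeat: F = (-5.53489, 4.66384), J = [[6.59940, -4.26036], [-3.47537, 8.87240]].
Δ = (0.668, -0.264), so (a, b)₂ = (-0.593, 0.742).

(-0.593, 0.742)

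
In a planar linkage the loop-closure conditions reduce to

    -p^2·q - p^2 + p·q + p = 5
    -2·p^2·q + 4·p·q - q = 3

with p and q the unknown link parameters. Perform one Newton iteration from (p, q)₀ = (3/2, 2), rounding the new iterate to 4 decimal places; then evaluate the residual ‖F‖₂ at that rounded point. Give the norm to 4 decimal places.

6.1445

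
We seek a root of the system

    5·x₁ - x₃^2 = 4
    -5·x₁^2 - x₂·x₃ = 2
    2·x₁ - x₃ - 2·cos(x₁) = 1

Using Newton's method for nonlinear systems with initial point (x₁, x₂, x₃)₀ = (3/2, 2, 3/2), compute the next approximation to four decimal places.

(1.5250, -9.6941, 1.9583)

At (3/2, 2, 3/2): F = (1.2500, -16.2500, 0.358526).
Jacobian J = [[5, 0, -2·x₃], [-10·x₁, -x₃, -x₂], [2·sin(x₁) + 2, 0, -1]].
At the point, J = [[5.0000, 0.0000, -3.0000], [-15.0000, -1.5000, -2.0000], [3.994990, 0.0000, -1.0000]] (det J = -10.477455).
Solving J·Δ = −F gives Δ = (0.0250, -11.6941, 0.4583).
Then the next iterate is (x₁, x₂, x₃)₁ = (1.5250, -9.6941, 1.9583).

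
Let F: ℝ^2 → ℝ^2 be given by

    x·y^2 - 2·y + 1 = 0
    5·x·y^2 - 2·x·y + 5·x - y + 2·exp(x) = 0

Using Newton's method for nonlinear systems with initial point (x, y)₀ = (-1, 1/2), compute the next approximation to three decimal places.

(-0.172, 0.486)

At (-1, 1/2): F = (-0.250, -5.01424).
Jacobian J = [[y^2, 2·x·y - 2], [5·y^2 - 2·y + 2·exp(x) + 5, 10·x·y - 2·x - 1]].
At the point, J = [[0.250, -3.000], [5.98576, -4.000]] (det J = 16.95728).
Solving J·Δ = −F gives Δ = (0.828, -0.014).
Then the next iterate is (x, y)₁ = (-0.172, 0.486).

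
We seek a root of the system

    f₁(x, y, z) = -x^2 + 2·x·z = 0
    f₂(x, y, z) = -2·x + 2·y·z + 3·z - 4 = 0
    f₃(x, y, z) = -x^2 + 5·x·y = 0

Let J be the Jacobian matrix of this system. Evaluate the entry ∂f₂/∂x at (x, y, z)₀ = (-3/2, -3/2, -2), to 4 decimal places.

-2.0000

∂f₂/∂x = -2.
At (-3/2, -3/2, -2) this is -2.0000.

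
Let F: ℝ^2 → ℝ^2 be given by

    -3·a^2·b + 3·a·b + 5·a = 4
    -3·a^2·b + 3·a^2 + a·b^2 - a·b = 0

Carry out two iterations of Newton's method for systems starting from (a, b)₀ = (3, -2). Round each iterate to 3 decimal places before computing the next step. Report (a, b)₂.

At (3, -2): F = (47.000, 99.000).
Jacobian J = [[-6·a·b + 3·b + 5, -3·a^2 + 3·a], [-6·a·b + 6·a + b^2 - b, -3·a^2 + 2·a·b - a]].
At the point, J = [[35.000, -18.000], [60.000, -42.000]] (det J = -390.000).
Solving J·Δ = −F gives Δ = (-0.492, 1.654).
Then the next iterate is (a, b)₁ = (2.508, -0.346).
Round to (2.508, -0.346) and repeat: F = (12.46578, 26.56729), J = [[9.16861, -11.34619], [20.72032, -23.11373]].
Δ = (-0.574, 0.635), so (a, b)₂ = (1.934, 0.289).

(1.934, 0.289)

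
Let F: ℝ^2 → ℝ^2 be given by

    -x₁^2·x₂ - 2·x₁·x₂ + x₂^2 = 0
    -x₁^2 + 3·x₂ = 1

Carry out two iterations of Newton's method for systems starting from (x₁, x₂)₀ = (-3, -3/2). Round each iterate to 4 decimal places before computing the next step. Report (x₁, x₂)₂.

(3.0722, 1.6168)

At (-3, -3/2): F = (6.7500, -14.5000).
Jacobian J = [[-2·x₁·x₂ - 2·x₂, -x₁^2 - 2·x₁ + 2·x₂], [-2·x₁, 3]].
At the point, J = [[-6.0000, -6.0000], [6.0000, 3.0000]] (det J = 18.0000).
Solving J·Δ = −F gives Δ = (3.7083, -2.5833).
Then the next iterate is (x₁, x₂)₁ = (0.7083, -4.0833).
Round to (0.7083, -4.0833) and repeat: F = (24.506288, -13.751589), J = [[13.951003, -10.084889], [-1.4166, 3.0000]].
Δ = (2.3639, 5.7001), so (x₁, x₂)₂ = (3.0722, 1.6168).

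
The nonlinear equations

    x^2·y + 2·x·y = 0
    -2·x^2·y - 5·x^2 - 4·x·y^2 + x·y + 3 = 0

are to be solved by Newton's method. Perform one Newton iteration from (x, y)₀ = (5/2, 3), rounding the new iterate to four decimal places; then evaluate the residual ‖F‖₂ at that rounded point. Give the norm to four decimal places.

37.4383

At (5/2, 3): F = (33.7500, -148.2500).
Jacobian J = [[2·x·y + 2·y, x^2 + 2·x], [-4·x·y - 10·x - 4·y^2 + y, -2·x^2 - 8·x·y + x]].
At the point, J = [[21.0000, 11.2500], [-88.0000, -70.0000]] (det J = -480.0000).
Solving J·Δ = −F gives Δ = (-1.4473, -0.2984).
Then the next iterate is (x, y)₁ = (1.0527, 2.7016).
Re-evaluating at (1.0527, 2.7016): F = (8.681800, -36.417740), so ‖F‖₂ = 37.4383.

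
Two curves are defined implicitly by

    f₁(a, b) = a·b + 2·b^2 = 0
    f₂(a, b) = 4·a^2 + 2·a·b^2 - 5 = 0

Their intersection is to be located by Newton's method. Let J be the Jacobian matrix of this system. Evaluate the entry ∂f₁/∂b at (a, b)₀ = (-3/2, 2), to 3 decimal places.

6.500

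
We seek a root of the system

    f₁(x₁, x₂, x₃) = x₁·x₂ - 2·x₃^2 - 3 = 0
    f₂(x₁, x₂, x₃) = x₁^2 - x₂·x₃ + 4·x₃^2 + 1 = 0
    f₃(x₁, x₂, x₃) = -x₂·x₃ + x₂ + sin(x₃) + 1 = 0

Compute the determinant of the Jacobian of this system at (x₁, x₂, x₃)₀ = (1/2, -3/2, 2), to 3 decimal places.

-15.540

J = [[x₂, x₁, -4·x₃], [2·x₁, -x₃, -x₂ + 8·x₃], [0, -x₃ + 1, -x₂ + cos(x₃)]].
At the point, J = [[-1.500, 0.500, -8.000], [1.000, -2.000, 17.500], [0.000, -1.000, 1.08385]].
det J = -15.540.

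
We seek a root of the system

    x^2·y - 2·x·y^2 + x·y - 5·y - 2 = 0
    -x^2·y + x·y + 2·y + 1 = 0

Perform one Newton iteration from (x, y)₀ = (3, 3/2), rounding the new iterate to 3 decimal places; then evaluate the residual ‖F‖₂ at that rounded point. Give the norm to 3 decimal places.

At (3, 3/2): F = (-5.000, -5.000).
Jacobian J = [[2·x·y - 2·y^2 + y, x^2 - 4·x·y + x - 5], [-2·x·y + y, -x^2 + x + 2]].
At the point, J = [[6.000, -11.000], [-7.500, -4.000]] (det J = -106.500).
Solving J·Δ = −F gives Δ = (-0.329, -0.634).
Then the next iterate is (x, y)₁ = (2.671, 0.866).
Re-evaluating at (2.671, 0.866): F = (-1.84493, -1.13317), so ‖F‖₂ = 2.165.

2.165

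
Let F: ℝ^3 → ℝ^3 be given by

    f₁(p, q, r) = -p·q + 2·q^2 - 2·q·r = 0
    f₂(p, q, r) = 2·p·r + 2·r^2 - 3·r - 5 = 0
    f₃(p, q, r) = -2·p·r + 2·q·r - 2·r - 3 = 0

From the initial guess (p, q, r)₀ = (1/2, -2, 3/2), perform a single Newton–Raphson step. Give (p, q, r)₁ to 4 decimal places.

(7.9399, -1.0383, -3.2049)

At (1/2, -2, 3/2): F = (15.0000, -3.5000, -13.5000).
Jacobian J = [[-q, -p + 4·q - 2·r, -2·q], [2·r, 0, 2·p + 4·r - 3], [-2·r, 2·r, -2·p + 2·q - 2]].
At the point, J = [[2.0000, -11.5000, 4.0000], [3.0000, 0.0000, 4.0000], [-3.0000, 3.0000, -7.0000]] (det J = -91.5000).
Solving J·Δ = −F gives Δ = (7.4399, 0.9617, -4.7049).
Then the next iterate is (p, q, r)₁ = (7.9399, -1.0383, -3.2049).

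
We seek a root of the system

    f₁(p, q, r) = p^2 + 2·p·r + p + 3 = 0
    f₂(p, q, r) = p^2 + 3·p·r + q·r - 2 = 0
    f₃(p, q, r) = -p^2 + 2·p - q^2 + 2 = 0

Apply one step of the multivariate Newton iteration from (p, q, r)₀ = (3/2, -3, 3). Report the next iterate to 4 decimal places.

At (3/2, -3, 3): F = (15.7500, 4.7500, -6.2500).
Jacobian J = [[2·p + 2·r + 1, 0, 2·p], [2·p + 3·r, r, 3·p + q], [-2·p + 2, -2·q, 0]].
At the point, J = [[10.0000, 0.0000, 3.0000], [12.0000, 3.0000, 1.5000], [-1.0000, 6.0000, 0.0000]] (det J = 135.0000).
Solving J·Δ = −F gives Δ = (0.0000, 1.0417, -5.2500).
Then the next iterate is (p, q, r)₁ = (1.5000, -1.9583, -2.2500).

(1.5000, -1.9583, -2.2500)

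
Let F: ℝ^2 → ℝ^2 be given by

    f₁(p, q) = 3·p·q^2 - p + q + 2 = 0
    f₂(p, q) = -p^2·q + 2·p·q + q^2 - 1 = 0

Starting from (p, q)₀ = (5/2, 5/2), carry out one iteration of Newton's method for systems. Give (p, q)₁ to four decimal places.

At (5/2, 5/2): F = (48.8750, 2.1250).
Jacobian J = [[3·q^2 - 1, 6·p·q + 1], [-2·p·q + 2·q, -p^2 + 2·p + 2·q]].
At the point, J = [[17.7500, 38.5000], [-7.5000, 3.7500]] (det J = 355.3125).
Solving J·Δ = −F gives Δ = (-0.2856, -1.1378).
Then the next iterate is (p, q)₁ = (2.2144, 1.3622).

(2.2144, 1.3622)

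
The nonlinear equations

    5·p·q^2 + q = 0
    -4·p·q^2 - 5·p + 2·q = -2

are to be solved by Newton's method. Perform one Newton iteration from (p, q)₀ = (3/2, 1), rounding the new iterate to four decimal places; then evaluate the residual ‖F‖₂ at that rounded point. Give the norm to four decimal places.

At (3/2, 1): F = (8.5000, -9.5000).
Jacobian J = [[5·q^2, 10·p·q + 1], [-4·q^2 - 5, -8·p·q + 2]].
At the point, J = [[5.0000, 16.0000], [-9.0000, -10.0000]] (det J = 94.0000).
Solving J·Δ = −F gives Δ = (-0.7128, -0.3085).
Then the next iterate is (p, q)₁ = (0.7872, 0.6915).
Re-evaluating at (0.7872, 0.6915): F = (2.573586, -2.058669), so ‖F‖₂ = 3.2957.

3.2957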